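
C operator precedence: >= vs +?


'+' is additive (level 9); '>=' is relational (level 7)
Higher level binds tighter
'+' has higher precedence than '>='


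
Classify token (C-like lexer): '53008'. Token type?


Pattern: digits only
Type: INTEGER_LITERAL


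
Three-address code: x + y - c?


Break into single-operator statements:
t1 = x + y
t2 = t1 - c


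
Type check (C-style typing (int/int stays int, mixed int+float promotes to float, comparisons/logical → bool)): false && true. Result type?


Operand types: bool && bool
Rule: logical operators take bool operands and yield bool
Result type: bool


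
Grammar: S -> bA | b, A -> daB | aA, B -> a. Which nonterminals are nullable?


A nonterminal is nullable iff some alternative derives ε (directly, or every symbol in it is nullable)
Nullable: {}


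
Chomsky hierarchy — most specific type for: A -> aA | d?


Right-linear: every RHS is a terminal or a terminal followed by one nonterminal
Classification: Type 3 (Regular)


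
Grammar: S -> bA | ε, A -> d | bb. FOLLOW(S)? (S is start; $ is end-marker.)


$ ∈ FOLLOW(S). For each A -> αBβ: add FIRST(β)\{ε} to FOLLOW(B); if β nullable, add FOLLOW(A).
FOLLOW(S) = {$}


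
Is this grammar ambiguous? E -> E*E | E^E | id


'id*id^id' has two parse trees (no precedence encoded between * and ^)
Ambiguous


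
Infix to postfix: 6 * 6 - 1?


Left to right (same or higher precedence on left)
Postfix: 6 6 * 1 -


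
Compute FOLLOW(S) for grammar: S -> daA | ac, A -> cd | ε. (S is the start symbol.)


$ ∈ FOLLOW(S). For each A -> αBβ: add FIRST(β)\{ε} to FOLLOW(B); if β nullable, add FOLLOW(A).
FOLLOW(S) = {$}


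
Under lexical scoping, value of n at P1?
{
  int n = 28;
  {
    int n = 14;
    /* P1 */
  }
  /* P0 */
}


n declared in the same block as P1
n = 14


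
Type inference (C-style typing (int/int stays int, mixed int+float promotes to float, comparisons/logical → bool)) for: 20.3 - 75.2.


Operand types: float - float
Rule: mixed int/float promotes to float; int/int stays int
Result type: float


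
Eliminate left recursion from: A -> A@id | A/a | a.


Left-recursive alternatives: A@id, A/a; non-recursive: a
Introduce A': A -> aA', A' -> @idA' | /aA' | ε


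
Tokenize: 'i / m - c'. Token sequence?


Scan left to right, longest-match per lexeme
Tokens: ID(i), OP(/), ID(m), OP(-), ID(c)


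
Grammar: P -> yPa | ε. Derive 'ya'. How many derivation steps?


Derivation: P => yPa => ya
Steps: 2


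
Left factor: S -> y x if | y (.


Common prefix: 'y'
Factored: S -> y S', S' -> x if | (


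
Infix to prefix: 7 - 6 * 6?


'*' binds tighter: tree is (- 7 (* 6 6))
Prefix: - 7 * 6 6


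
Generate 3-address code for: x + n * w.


Break into single-operator statements:
t1 = n * w
t2 = x + t1


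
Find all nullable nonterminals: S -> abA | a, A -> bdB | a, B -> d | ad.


A nonterminal is nullable iff some alternative derives ε (directly, or every symbol in it is nullable)
Nullable: {}


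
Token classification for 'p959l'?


Pattern: letter/underscore followed by alphanumerics, not a keyword
Type: IDENTIFIER


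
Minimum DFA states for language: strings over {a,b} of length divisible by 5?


Track length mod 5: states 0..4, accept at 0
Minimal DFA: 5 states


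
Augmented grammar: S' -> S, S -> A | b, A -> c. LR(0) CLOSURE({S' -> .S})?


Start: S' -> .S
For each item with dot before a nonterminal B, add B -> .γ for every B-production
Closure: [S' -> .S, S -> .A, S -> .b, A -> .c]


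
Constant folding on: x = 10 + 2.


10 + 2 = 12 at compile time
Optimized: x = 12


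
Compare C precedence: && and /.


'/' is multiplicative (level 10); '&&' is logical AND (level 2)
Higher level binds tighter
'/' has higher precedence than '&&'


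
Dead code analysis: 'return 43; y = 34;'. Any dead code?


statement follows a return and is unreachable
Dead: 'y = 34'


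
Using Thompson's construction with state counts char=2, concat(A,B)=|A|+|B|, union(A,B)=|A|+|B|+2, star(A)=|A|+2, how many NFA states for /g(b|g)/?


Syntax tree has 3 char leaf(s), 1 union(s), 0 star(s)
chars contribute 3×2 = 6; each union adds +2; each star adds +2
Total: 6 + 2 + 0 = 8 states


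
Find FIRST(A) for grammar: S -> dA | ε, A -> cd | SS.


Per alternative of A: FIRST(cd) = {c}; FIRST(SS) = {d, ε}
FIRST(A) = {c, d, ε}


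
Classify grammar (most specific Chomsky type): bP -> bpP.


LHS has context (more than one symbol) and |LHS| ≤ |RHS|
Classification: Type 1 (Context-Sensitive)


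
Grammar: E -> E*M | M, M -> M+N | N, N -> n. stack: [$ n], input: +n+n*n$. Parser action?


'n' on top is the handle for N -> n
Action: reduce (N -> n)


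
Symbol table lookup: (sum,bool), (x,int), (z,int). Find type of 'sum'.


Lookup 'sum' → type bool


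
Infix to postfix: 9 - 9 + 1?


Left to right (same or higher precedence on left)
Postfix: 9 9 - 1 +


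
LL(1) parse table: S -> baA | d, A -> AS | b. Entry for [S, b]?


For [S, b]: 'b' ∈ FIRST(baA)
Entry: S -> baA


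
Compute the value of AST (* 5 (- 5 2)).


Evaluate inner: (- 5 2) = 3
Evaluate root: (* 5 3) = 15
Result: 15


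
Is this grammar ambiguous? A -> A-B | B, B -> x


precedence layered via separate nonterminal B: deterministic
Unambiguous


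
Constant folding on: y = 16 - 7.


16 - 7 = 9 at compile time
Optimized: y = 9


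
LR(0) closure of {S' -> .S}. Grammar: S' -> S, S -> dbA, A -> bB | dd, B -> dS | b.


Start: S' -> .S
For each item with dot before a nonterminal B, add B -> .γ for every B-production
Closure: [S' -> .S, S -> .dbA]


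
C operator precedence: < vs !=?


'<' is relational (level 7); '!=' is equality (level 6)
Higher level binds tighter
'<' has higher precedence than '!='


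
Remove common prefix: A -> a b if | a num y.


Common prefix: 'a'
Factored: A -> a A', A' -> b if | num y


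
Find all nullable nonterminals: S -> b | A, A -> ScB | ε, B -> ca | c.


A nonterminal is nullable iff some alternative derives ε (directly, or every symbol in it is nullable)
Nullable: {A, S}


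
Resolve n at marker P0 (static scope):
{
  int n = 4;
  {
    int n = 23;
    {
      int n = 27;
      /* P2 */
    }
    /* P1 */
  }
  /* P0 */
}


n declared in the same block as P0
n = 4


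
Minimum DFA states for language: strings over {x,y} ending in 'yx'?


Track the longest suffix of input matching a prefix of 'yx': 3 classes (prefixes of length 0..2)
Minimal DFA: 3 states


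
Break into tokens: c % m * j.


Scan left to right, longest-match per lexeme
Tokens: ID(c), OP(%), ID(m), OP(*), ID(j)


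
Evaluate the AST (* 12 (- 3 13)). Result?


Evaluate inner: (- 3 13) = -10
Evaluate root: (* 12 -10) = -120
Result: -120


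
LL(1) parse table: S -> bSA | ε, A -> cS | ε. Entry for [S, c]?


For [S, c]: ε is nullable and 'c' ∈ FOLLOW(S)
Entry: S -> ε


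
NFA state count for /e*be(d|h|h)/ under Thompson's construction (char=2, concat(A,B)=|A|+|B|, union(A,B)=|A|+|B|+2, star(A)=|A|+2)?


Syntax tree has 6 char leaf(s), 2 union(s), 1 star(s)
chars contribute 6×2 = 12; each union adds +2; each star adds +2
Total: 12 + 4 + 2 = 18 states


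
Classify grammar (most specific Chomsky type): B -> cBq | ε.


Single nonterminal LHS, but c^n q^n is not regular
Classification: Type 2 (Context-Free)


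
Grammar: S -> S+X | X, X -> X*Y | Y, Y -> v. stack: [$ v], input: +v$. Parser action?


'v' on top is the handle for Y -> v
Action: reduce (Y -> v)


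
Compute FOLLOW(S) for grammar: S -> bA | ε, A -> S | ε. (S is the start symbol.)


$ ∈ FOLLOW(S). For each A -> αBβ: add FIRST(β)\{ε} to FOLLOW(B); if β nullable, add FOLLOW(A).
FOLLOW(S) = {$}


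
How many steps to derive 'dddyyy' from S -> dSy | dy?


Derivation: S => dSy => ddSyy => dddyyy
Steps: 3


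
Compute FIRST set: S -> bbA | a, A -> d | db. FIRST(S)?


Per alternative of S: FIRST(bbA) = {b}; FIRST(a) = {a}
FIRST(S) = {a, b}


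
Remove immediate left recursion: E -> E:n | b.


Left-recursive alternatives: E:n; non-recursive: b
Introduce E': E -> bE', E' -> :nE' | ε


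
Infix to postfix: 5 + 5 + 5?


Left to right (same or higher precedence on left)
Postfix: 5 5 + 5 +


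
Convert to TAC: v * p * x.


Break into single-operator statements:
t1 = v * p
t2 = t1 * x


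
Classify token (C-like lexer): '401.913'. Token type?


Pattern: digits with a decimal point
Type: FLOAT_LITERAL


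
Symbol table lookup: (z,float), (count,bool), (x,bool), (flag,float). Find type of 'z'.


Lookup 'z' → type float


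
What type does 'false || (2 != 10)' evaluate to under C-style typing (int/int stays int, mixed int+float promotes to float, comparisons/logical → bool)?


Operand types: bool || bool
Rule: logical operators take bool operands and yield bool
Result type: bool


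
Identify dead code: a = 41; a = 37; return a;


first assignment to a is overwritten before any read
Dead: 'a = 41'


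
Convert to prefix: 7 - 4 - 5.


left-to-right (same/higher precedence on left): tree is (- (- 7 4) 5)
Prefix: - - 7 4 5


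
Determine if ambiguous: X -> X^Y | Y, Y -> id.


precedence layered via separate nonterminal Y: deterministic
Unambiguous


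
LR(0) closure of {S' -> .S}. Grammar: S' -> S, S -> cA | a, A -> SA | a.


Start: S' -> .S
For each item with dot before a nonterminal B, add B -> .γ for every B-production
Closure: [S' -> .S, S -> .cA, S -> .a]


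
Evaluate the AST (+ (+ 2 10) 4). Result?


Evaluate inner: (+ 2 10) = 12
Evaluate root: (+ 12 4) = 16
Result: 16


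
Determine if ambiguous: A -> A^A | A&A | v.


'v^v&v' has two parse trees (no precedence encoded between ^ and &)
Ambiguous


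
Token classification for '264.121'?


Pattern: digits with a decimal point
Type: FLOAT_LITERAL


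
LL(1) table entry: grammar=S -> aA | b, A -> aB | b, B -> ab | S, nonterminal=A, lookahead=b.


For [A, b]: 'b' ∈ FIRST(b)
Entry: A -> b


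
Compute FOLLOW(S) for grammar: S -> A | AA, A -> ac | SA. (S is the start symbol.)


$ ∈ FOLLOW(S). For each A -> αBβ: add FIRST(β)\{ε} to FOLLOW(B); if β nullable, add FOLLOW(A).
FOLLOW(S) = {$, a}


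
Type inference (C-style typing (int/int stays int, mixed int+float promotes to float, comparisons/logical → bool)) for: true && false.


Operand types: bool && bool
Rule: logical operators take bool operands and yield bool
Result type: bool


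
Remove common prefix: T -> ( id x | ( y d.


Common prefix: '('
Factored: T -> ( T', T' -> id x | y d


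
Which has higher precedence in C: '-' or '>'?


'-' is additive (level 9); '>' is relational (level 7)
Higher level binds tighter
'-' has higher precedence than '>'


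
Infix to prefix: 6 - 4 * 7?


'*' binds tighter: tree is (- 6 (* 4 7))
Prefix: - 6 * 4 7


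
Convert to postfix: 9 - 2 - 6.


Left to right (same or higher precedence on left)
Postfix: 9 2 - 6 -


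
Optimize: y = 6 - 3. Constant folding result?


6 - 3 = 3 at compile time
Optimized: y = 3


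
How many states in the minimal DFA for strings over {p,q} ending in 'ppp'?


Track the longest suffix of input matching a prefix of 'ppp': 4 classes (prefixes of length 0..3)
Minimal DFA: 4 states


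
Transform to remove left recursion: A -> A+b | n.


Left-recursive alternatives: A+b; non-recursive: n
Introduce A': A -> nA', A' -> +bA' | ε


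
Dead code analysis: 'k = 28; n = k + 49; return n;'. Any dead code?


k is read by n's definition; n is returned
No dead code


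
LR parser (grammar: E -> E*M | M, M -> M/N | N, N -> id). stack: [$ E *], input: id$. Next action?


no handle ('E*' is not any RHS); shift 'id'
Action: shift


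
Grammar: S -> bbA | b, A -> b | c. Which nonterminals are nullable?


A nonterminal is nullable iff some alternative derives ε (directly, or every symbol in it is nullable)
Nullable: {}


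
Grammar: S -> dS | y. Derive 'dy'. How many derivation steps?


Derivation: S => dS => dy
Steps: 2


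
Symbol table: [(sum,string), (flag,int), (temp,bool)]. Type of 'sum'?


Lookup 'sum' → type string


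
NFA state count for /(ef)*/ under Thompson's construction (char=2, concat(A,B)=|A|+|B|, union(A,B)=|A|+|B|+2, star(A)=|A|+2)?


Syntax tree has 2 char leaf(s), 0 union(s), 1 star(s)
chars contribute 2×2 = 4; each union adds +2; each star adds +2
Total: 4 + 0 + 2 = 6 states


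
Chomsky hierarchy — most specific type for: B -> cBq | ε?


Single nonterminal LHS, but c^n q^n is not regular
Classification: Type 2 (Context-Free)


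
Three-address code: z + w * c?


Break into single-operator statements:
t1 = w * c
t2 = z + t1


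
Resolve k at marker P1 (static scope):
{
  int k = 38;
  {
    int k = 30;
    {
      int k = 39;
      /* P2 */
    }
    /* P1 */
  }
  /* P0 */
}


k declared in the same block as P1
k = 30


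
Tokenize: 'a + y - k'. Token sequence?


Scan left to right, longest-match per lexeme
Tokens: ID(a), OP(+), ID(y), OP(-), ID(k)


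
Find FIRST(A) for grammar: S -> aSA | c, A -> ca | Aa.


Per alternative of A: FIRST(ca) = {c}; FIRST(Aa) = {c}
FIRST(A) = {c}


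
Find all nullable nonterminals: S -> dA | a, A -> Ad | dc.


A nonterminal is nullable iff some alternative derives ε (directly, or every symbol in it is nullable)
Nullable: {}


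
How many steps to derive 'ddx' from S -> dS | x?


Derivation: S => dS => ddS => ddx
Steps: 3


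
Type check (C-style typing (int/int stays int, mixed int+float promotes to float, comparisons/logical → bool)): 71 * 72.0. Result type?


Operand types: int * float
Rule: mixed int/float promotes to float; int/int stays int
Result type: float


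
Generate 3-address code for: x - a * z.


Break into single-operator statements:
t1 = a * z
t2 = x - t1


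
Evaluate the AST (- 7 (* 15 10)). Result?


Evaluate inner: (* 15 10) = 150
Evaluate root: (- 7 150) = -143
Result: -143


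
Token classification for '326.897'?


Pattern: digits with a decimal point
Type: FLOAT_LITERAL


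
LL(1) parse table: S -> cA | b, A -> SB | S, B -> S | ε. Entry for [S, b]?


For [S, b]: 'b' ∈ FIRST(b)
Entry: S -> b


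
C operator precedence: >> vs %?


'%' is multiplicative (level 10); '>>' is shift (level 8)
Higher level binds tighter
'%' has higher precedence than '>>'


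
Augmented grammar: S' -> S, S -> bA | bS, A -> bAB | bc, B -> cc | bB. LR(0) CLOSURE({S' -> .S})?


Start: S' -> .S
For each item with dot before a nonterminal B, add B -> .γ for every B-production
Closure: [S' -> .S, S -> .bA, S -> .bS]


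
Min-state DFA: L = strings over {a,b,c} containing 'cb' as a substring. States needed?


KMP-style automaton: 2 progress states + 1 absorbing accept = 3
Minimal DFA: 3 states


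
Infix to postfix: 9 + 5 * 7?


* has higher precedence, evaluate 5*7 first
Postfix: 9 5 7 * +


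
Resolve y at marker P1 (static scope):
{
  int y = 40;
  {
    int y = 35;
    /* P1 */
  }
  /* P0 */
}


y declared in the same block as P1
y = 35


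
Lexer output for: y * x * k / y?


Scan left to right, longest-match per lexeme
Tokens: ID(y), OP(*), ID(x), OP(*), ID(k), OP(/), ID(y)


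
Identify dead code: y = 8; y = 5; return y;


first assignment to y is overwritten before any read
Dead: 'y = 8'


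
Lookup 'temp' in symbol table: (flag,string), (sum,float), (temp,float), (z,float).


Lookup 'temp' → type float


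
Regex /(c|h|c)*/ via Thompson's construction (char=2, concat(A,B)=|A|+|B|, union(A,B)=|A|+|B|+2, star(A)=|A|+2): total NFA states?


Syntax tree has 3 char leaf(s), 2 union(s), 1 star(s)
chars contribute 3×2 = 6; each union adds +2; each star adds +2
Total: 6 + 4 + 2 = 12 states


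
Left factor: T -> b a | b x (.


Common prefix: 'b'
Factored: T -> b T', T' -> a | x (


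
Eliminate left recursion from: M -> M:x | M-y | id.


Left-recursive alternatives: M:x, M-y; non-recursive: id
Introduce M': M -> idM', M' -> :xM' | -yM' | ε


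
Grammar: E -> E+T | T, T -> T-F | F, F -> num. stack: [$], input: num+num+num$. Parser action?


no handle on stack; shift 'num'
Action: shift


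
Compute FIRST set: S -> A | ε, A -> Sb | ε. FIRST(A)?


Per alternative of A: FIRST(Sb) = {b}; FIRST(ε) = {ε}
FIRST(A) = {b, ε}


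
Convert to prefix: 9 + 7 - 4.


left-to-right (same/higher precedence on left): tree is (- (+ 9 7) 4)
Prefix: - + 9 7 4


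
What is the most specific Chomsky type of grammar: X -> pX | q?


Right-linear: every RHS is a terminal or a terminal followed by one nonterminal
Classification: Type 3 (Regular)


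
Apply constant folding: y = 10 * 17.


10 * 17 = 170 at compile time
Optimized: y = 170


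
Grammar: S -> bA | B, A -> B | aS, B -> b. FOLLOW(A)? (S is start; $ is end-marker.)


$ ∈ FOLLOW(S). For each A -> αBβ: add FIRST(β)\{ε} to FOLLOW(B); if β nullable, add FOLLOW(A).
FOLLOW(A) = {$}


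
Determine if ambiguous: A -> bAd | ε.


balanced b^n…d^n: each string has a unique parse
Unambiguous


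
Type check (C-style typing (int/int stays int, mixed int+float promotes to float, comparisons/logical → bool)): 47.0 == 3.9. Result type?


Operand types: float == float
Rule: comparison yields bool
Result type: bool


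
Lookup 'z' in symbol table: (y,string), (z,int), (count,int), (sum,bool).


Lookup 'z' → type int


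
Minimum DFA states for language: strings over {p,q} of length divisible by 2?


Track length mod 2: states 0..1, accept at 0
Minimal DFA: 2 states


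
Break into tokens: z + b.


Scan left to right, longest-match per lexeme
Tokens: ID(z), OP(+), ID(b)


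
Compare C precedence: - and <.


'-' is additive (level 9); '<' is relational (level 7)
Higher level binds tighter
'-' has higher precedence than '<'


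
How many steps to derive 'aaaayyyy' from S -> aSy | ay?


Derivation: S => aSy => aaSyy => aaaSyyy => aaaayyyy
Steps: 4


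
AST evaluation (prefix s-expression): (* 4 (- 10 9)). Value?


Evaluate inner: (- 10 9) = 1
Evaluate root: (* 4 1) = 4
Result: 4


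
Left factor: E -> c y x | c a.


Common prefix: 'c'
Factored: E -> c E', E' -> y x | a


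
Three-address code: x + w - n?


Break into single-operator statements:
t1 = x + w
t2 = t1 - n


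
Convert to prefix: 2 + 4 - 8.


left-to-right (same/higher precedence on left): tree is (- (+ 2 4) 8)
Prefix: - + 2 4 8


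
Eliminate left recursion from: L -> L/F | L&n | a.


Left-recursive alternatives: L/F, L&n; non-recursive: a
Introduce L': L -> aL', L' -> /FL' | &nL' | ε


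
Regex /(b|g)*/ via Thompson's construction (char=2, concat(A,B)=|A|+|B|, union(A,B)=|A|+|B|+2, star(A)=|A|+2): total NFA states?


Syntax tree has 2 char leaf(s), 1 union(s), 1 star(s)
chars contribute 2×2 = 4; each union adds +2; each star adds +2
Total: 4 + 2 + 2 = 8 states


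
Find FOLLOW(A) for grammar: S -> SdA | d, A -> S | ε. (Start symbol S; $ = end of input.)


$ ∈ FOLLOW(S). For each A -> αBβ: add FIRST(β)\{ε} to FOLLOW(B); if β nullable, add FOLLOW(A).
FOLLOW(A) = {$, d}


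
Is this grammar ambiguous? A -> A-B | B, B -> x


precedence layered via separate nonterminal B: deterministic
Unambiguous


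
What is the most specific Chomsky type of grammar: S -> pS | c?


Right-linear: every RHS is a terminal or a terminal followed by one nonterminal
Classification: Type 3 (Regular)


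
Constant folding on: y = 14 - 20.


14 - 20 = -6 at compile time
Optimized: y = -6


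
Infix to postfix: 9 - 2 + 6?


Left to right (same or higher precedence on left)
Postfix: 9 2 - 6 +


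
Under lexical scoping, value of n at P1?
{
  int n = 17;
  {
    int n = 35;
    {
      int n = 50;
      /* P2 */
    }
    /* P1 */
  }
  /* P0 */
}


n declared in the same block as P1
n = 35


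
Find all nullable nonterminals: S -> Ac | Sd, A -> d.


A nonterminal is nullable iff some alternative derives ε (directly, or every symbol in it is nullable)
Nullable: {}


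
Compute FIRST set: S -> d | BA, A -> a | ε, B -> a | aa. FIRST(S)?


Per alternative of S: FIRST(d) = {d}; FIRST(BA) = {a}
FIRST(S) = {a, d}


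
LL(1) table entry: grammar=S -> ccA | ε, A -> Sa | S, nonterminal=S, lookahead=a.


For [S, a]: ε is nullable and 'a' ∈ FOLLOW(S)
Entry: S -> ε


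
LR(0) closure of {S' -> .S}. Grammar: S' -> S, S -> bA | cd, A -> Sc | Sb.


Start: S' -> .S
For each item with dot before a nonterminal B, add B -> .γ for every B-production
Closure: [S' -> .S, S -> .bA, S -> .cd]


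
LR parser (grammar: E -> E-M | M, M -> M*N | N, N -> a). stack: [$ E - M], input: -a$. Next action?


handle 'E-M' on top; lookahead ∈ FOLLOW(E) = {-, $}
Action: reduce (E -> E-M)


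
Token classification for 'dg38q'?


Pattern: letter/underscore followed by alphanumerics, not a keyword
Type: IDENTIFIER


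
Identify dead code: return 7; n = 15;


statement follows a return and is unreachable
Dead: 'n = 15'


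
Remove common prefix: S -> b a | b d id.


Common prefix: 'b'
Factored: S -> b S', S' -> a | d id


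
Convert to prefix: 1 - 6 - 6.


left-to-right (same/higher precedence on left): tree is (- (- 1 6) 6)
Prefix: - - 1 6 6


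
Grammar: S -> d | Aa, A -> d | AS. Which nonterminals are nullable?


A nonterminal is nullable iff some alternative derives ε (directly, or every symbol in it is nullable)
Nullable: {}


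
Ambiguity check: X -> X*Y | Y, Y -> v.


precedence layered via separate nonterminal Y: deterministic
Unambiguous


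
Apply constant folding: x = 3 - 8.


3 - 8 = -5 at compile time
Optimized: x = -5


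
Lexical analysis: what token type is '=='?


Pattern: operator symbol
Type: OPERATOR


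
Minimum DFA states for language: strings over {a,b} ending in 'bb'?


Track the longest suffix of input matching a prefix of 'bb': 3 classes (prefixes of length 0..2)
Minimal DFA: 3 states


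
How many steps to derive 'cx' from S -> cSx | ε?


Derivation: S => cSx => cx
Steps: 2


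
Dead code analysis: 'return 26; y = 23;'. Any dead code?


statement follows a return and is unreachable
Dead: 'y = 23'


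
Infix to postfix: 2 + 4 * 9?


* has higher precedence, evaluate 4*9 first
Postfix: 2 4 9 * +


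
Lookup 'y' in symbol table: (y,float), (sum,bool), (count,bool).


Lookup 'y' → type float


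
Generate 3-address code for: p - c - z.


Break into single-operator statements:
t1 = p - c
t2 = t1 - z


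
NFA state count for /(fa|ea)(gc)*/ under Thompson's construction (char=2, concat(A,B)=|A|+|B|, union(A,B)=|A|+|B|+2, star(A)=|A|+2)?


Syntax tree has 6 char leaf(s), 1 union(s), 1 star(s)
chars contribute 6×2 = 12; each union adds +2; each star adds +2
Total: 12 + 2 + 2 = 16 states


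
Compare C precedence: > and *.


'*' is multiplicative (level 10); '>' is relational (level 7)
Higher level binds tighter
'*' has higher precedence than '>'


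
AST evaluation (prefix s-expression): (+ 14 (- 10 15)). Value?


Evaluate inner: (- 10 15) = -5
Evaluate root: (+ 14 -5) = 9
Result: 9


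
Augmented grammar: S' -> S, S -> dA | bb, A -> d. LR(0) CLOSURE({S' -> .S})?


Start: S' -> .S
For each item with dot before a nonterminal B, add B -> .γ for every B-production
Closure: [S' -> .S, S -> .dA, S -> .bb]


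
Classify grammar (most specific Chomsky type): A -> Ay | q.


Left-linear: every RHS is a terminal or one nonterminal followed by a terminal
Classification: Type 3 (Regular)


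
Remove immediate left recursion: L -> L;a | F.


Left-recursive alternatives: L;a; non-recursive: F
Introduce L': L -> FL', L' -> ;aL' | ε


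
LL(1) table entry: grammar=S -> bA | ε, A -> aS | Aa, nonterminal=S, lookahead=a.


For [S, a]: ε is nullable and 'a' ∈ FOLLOW(S)
Entry: S -> ε


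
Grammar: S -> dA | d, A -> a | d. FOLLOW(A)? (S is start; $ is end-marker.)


$ ∈ FOLLOW(S). For each A -> αBβ: add FIRST(β)\{ε} to FOLLOW(B); if β nullable, add FOLLOW(A).
FOLLOW(A) = {$}


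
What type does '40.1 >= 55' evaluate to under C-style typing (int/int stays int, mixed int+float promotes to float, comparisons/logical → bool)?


Operand types: float >= int
Rule: comparison yields bool
Result type: bool


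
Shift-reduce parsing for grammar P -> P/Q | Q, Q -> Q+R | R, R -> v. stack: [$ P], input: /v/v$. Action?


shift '/' to continue P -> P/Q
Action: shift


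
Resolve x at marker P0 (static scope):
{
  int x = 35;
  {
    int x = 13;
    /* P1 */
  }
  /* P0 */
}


x declared in the same block as P0
x = 35


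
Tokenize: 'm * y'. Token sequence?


Scan left to right, longest-match per lexeme
Tokens: ID(m), OP(*), ID(y)


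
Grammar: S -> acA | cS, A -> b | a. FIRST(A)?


Per alternative of A: FIRST(b) = {b}; FIRST(a) = {a}
FIRST(A) = {a, b}


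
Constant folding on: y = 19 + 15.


19 + 15 = 34 at compile time
Optimized: y = 34


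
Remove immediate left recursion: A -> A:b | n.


Left-recursive alternatives: A:b; non-recursive: n
Introduce A': A -> nA', A' -> :bA' | ε


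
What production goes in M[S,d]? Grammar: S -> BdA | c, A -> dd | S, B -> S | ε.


For [S, d]: 'd' ∈ FIRST(BdA)
Entry: S -> BdA


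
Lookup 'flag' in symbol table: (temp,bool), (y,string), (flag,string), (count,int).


Lookup 'flag' → type string


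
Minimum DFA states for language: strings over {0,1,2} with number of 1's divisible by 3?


Track (count of 1) mod 3: states 0..2, accept at 0
Minimal DFA: 3 states


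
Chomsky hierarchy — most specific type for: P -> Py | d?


Left-linear: every RHS is a terminal or one nonterminal followed by a terminal
Classification: Type 3 (Regular)


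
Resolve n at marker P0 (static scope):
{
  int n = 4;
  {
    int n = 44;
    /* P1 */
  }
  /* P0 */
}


n declared in the same block as P0
n = 4


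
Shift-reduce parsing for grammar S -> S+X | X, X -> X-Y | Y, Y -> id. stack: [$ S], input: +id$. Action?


shift '+' to continue S -> S+X
Action: shift


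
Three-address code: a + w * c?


Break into single-operator statements:
t1 = w * c
t2 = a + t1


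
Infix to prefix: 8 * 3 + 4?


left-to-right (same/higher precedence on left): tree is (+ (* 8 3) 4)
Prefix: + * 8 3 4


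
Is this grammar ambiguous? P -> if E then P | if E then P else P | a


dangling else: 'if E then if E then a else a' parses two ways
Ambiguous


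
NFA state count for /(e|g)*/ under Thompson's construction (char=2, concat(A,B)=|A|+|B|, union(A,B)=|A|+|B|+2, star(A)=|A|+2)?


Syntax tree has 2 char leaf(s), 1 union(s), 1 star(s)
chars contribute 2×2 = 4; each union adds +2; each star adds +2
Total: 4 + 2 + 2 = 8 states


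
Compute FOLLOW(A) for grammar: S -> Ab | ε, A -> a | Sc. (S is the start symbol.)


$ ∈ FOLLOW(S). For each A -> αBβ: add FIRST(β)\{ε} to FOLLOW(B); if β nullable, add FOLLOW(A).
FOLLOW(A) = {b}


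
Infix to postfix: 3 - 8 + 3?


Left to right (same or higher precedence on left)
Postfix: 3 8 - 3 +


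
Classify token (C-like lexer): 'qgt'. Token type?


Pattern: letter/underscore followed by alphanumerics, not a keyword
Type: IDENTIFIER


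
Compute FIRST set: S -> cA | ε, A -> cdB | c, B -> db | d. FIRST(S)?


Per alternative of S: FIRST(cA) = {c}; FIRST(ε) = {ε}
FIRST(S) = {c, ε}


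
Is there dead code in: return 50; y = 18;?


statement follows a return and is unreachable
Dead: 'y = 18'


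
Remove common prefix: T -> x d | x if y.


Common prefix: 'x'
Factored: T -> x T', T' -> d | if y


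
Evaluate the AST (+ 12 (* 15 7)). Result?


Evaluate inner: (* 15 7) = 105
Evaluate root: (+ 12 105) = 117
Result: 117


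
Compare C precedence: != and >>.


'>>' is shift (level 8); '!=' is equality (level 6)
Higher level binds tighter
'>>' has higher precedence than '!='


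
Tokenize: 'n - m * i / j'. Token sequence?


Scan left to right, longest-match per lexeme
Tokens: ID(n), OP(-), ID(m), OP(*), ID(i), OP(/), ID(j)


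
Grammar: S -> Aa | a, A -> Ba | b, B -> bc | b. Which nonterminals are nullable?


A nonterminal is nullable iff some alternative derives ε (directly, or every symbol in it is nullable)
Nullable: {}


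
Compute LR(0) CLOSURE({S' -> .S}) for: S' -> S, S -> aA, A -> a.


Start: S' -> .S
For each item with dot before a nonterminal B, add B -> .γ for every B-production
Closure: [S' -> .S, S -> .aA]


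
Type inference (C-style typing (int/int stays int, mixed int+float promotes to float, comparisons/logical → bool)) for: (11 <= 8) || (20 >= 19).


Operand types: bool || bool
Rule: logical operators take bool operands and yield bool
Result type: bool


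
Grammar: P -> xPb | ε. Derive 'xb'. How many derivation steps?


Derivation: P => xPb => xb
Steps: 2


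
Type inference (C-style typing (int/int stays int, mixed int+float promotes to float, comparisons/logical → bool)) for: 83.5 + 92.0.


Operand types: float + float
Rule: mixed int/float promotes to float; int/int stays int
Result type: float


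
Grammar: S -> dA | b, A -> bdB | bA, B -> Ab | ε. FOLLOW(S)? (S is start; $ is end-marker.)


$ ∈ FOLLOW(S). For each A -> αBβ: add FIRST(β)\{ε} to FOLLOW(B); if β nullable, add FOLLOW(A).
FOLLOW(S) = {$}


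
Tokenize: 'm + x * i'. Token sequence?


Scan left to right, longest-match per lexeme
Tokens: ID(m), OP(+), ID(x), OP(*), ID(i)


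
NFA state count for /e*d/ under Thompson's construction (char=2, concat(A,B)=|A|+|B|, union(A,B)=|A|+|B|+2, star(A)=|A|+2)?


Syntax tree has 2 char leaf(s), 0 union(s), 1 star(s)
chars contribute 2×2 = 4; each union adds +2; each star adds +2
Total: 4 + 0 + 2 = 6 states


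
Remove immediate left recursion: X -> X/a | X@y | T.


Left-recursive alternatives: X/a, X@y; non-recursive: T
Introduce X': X -> TX', X' -> /aX' | @yX' | ε


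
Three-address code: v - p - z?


Break into single-operator statements:
t1 = v - p
t2 = t1 - z


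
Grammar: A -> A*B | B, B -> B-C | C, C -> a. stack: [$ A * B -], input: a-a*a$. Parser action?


no handle; shift 'a'
Action: shift


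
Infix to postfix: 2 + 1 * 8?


* has higher precedence, evaluate 1*8 first
Postfix: 2 1 8 * +


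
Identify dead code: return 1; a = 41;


statement follows a return and is unreachable
Dead: 'a = 41'


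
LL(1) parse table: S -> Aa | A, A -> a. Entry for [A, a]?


For [A, a]: 'a' ∈ FIRST(a)
Entry: A -> a


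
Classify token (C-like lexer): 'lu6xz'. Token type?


Pattern: letter/underscore followed by alphanumerics, not a keyword
Type: IDENTIFIER


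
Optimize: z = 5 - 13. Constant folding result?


5 - 13 = -8 at compile time
Optimized: z = -8


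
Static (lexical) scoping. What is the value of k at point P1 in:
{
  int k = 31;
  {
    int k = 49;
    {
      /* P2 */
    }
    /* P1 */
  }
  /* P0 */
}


k declared in the same block as P1
k = 49


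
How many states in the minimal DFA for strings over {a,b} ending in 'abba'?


Track the longest suffix of input matching a prefix of 'abba': 5 classes (prefixes of length 0..4)
Minimal DFA: 5 states


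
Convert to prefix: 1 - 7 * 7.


'*' binds tighter: tree is (- 1 (* 7 7))
Prefix: - 1 * 7 7


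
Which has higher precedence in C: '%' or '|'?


'%' is multiplicative (level 10); '|' is bitwise OR (level 3)
Higher level binds tighter
'%' has higher precedence than '|'


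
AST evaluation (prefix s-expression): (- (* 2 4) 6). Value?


Evaluate inner: (* 2 4) = 8
Evaluate root: (- 8 6) = 2
Result: 2


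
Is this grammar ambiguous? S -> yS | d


right-linear, alternatives start with distinct terminals 'y' vs 'd': unique leftmost derivation
Unambiguous


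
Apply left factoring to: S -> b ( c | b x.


Common prefix: 'b'
Factored: S -> b S', S' -> ( c | x


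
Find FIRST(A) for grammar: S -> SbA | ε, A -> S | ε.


Per alternative of A: FIRST(S) = {b, ε}; FIRST(ε) = {ε}
FIRST(A) = {b, ε}


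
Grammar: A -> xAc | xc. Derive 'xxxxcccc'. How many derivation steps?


Derivation: A => xAc => xxAcc => xxxAccc => xxxxcccc
Steps: 4


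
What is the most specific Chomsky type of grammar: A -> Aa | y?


Left-linear: every RHS is a terminal or one nonterminal followed by a terminal
Classification: Type 3 (Regular)


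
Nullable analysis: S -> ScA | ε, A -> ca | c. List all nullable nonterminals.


A nonterminal is nullable iff some alternative derives ε (directly, or every symbol in it is nullable)
Nullable: {S}


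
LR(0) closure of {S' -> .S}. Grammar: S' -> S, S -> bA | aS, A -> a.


Start: S' -> .S
For each item with dot before a nonterminal B, add B -> .γ for every B-production
Closure: [S' -> .S, S -> .bA, S -> .aS]


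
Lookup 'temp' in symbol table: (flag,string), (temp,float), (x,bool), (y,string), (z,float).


Lookup 'temp' → type float


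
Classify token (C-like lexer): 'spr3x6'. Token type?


Pattern: letter/underscore followed by alphanumerics, not a keyword
Type: IDENTIFIER


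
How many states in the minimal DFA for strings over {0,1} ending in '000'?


Track the longest suffix of input matching a prefix of '000': 4 classes (prefixes of length 0..3)
Minimal DFA: 4 states


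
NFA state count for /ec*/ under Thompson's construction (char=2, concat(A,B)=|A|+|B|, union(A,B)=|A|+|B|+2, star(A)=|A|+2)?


Syntax tree has 2 char leaf(s), 0 union(s), 1 star(s)
chars contribute 2×2 = 4; each union adds +2; each star adds +2
Total: 4 + 0 + 2 = 6 states


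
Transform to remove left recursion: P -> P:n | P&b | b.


Left-recursive alternatives: P:n, P&b; non-recursive: b
Introduce P': P -> bP', P' -> :nP' | &bP' | ε


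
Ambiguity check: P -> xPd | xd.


balanced x^n…d^n: each string has a unique parse
Unambiguous


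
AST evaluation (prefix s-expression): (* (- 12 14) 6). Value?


Evaluate inner: (- 12 14) = -2
Evaluate root: (* -2 6) = -12
Result: -12


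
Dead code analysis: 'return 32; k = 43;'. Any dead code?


statement follows a return and is unreachable
Dead: 'k = 43'


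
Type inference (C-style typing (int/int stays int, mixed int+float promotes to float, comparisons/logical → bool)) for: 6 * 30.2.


Operand types: int * float
Rule: mixed int/float promotes to float; int/int stays int
Result type: float


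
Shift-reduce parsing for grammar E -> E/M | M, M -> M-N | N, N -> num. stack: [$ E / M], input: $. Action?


handle 'E/M' on top; lookahead ∈ FOLLOW(E) = {/, $}
Action: reduce (E -> E/M)


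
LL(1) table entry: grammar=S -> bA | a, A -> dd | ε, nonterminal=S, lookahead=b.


For [S, b]: 'b' ∈ FIRST(bA)
Entry: S -> bA


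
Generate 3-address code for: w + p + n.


Break into single-operator statements:
t1 = w + p
t2 = t1 + n


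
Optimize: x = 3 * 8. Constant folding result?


3 * 8 = 24 at compile time
Optimized: x = 24


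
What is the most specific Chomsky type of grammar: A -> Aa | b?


Left-linear: every RHS is a terminal or one nonterminal followed by a terminal
Classification: Type 3 (Regular)


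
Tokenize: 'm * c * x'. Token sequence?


Scan left to right, longest-match per lexeme
Tokens: ID(m), OP(*), ID(c), OP(*), ID(x)


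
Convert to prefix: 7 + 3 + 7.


left-to-right (same/higher precedence on left): tree is (+ (+ 7 3) 7)
Prefix: + + 7 3 7


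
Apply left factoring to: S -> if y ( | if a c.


Common prefix: 'if'
Factored: S -> if S', S' -> y ( | a c


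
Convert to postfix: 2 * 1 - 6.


Left to right (same or higher precedence on left)
Postfix: 2 1 * 6 -


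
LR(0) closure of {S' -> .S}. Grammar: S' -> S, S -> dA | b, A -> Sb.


Start: S' -> .S
For each item with dot before a nonterminal B, add B -> .γ for every B-production
Closure: [S' -> .S, S -> .dA, S -> .b]


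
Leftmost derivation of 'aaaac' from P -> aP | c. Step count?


Derivation: P => aP => aaP => aaaP => aaaaP => aaaac
Steps: 5


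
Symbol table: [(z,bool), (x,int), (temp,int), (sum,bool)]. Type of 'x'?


Lookup 'x' → type int


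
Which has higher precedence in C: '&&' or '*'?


'*' is multiplicative (level 10); '&&' is logical AND (level 2)
Higher level binds tighter
'*' has higher precedence than '&&'


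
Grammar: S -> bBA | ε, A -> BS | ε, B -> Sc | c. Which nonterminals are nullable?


A nonterminal is nullable iff some alternative derives ε (directly, or every symbol in it is nullable)
Nullable: {A, S}


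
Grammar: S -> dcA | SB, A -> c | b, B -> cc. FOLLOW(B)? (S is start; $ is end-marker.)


$ ∈ FOLLOW(S). For each A -> αBβ: add FIRST(β)\{ε} to FOLLOW(B); if β nullable, add FOLLOW(A).
FOLLOW(B) = {$, c}


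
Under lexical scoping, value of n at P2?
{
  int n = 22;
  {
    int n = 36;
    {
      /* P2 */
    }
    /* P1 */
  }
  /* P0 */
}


P2's block does not declare n; resolves to the enclosing declaration at depth 1
n = 36


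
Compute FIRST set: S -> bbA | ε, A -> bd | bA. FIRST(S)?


Per alternative of S: FIRST(bbA) = {b}; FIRST(ε) = {ε}
FIRST(S) = {b, ε}


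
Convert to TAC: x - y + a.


Break into single-operator statements:
t1 = x - y
t2 = t1 + a


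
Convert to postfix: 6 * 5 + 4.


Left to right (same or higher precedence on left)
Postfix: 6 5 * 4 +


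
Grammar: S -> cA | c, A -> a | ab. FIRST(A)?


Per alternative of A: FIRST(a) = {a}; FIRST(ab) = {a}
FIRST(A) = {a}


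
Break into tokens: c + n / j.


Scan left to right, longest-match per lexeme
Tokens: ID(c), OP(+), ID(n), OP(/), ID(j)


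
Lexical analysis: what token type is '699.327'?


Pattern: digits with a decimal point
Type: FLOAT_LITERAL


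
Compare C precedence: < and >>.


'>>' is shift (level 8); '<' is relational (level 7)
Higher level binds tighter
'>>' has higher precedence than '<'


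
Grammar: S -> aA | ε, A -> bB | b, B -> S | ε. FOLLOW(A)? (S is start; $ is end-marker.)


$ ∈ FOLLOW(S). For each A -> αBβ: add FIRST(β)\{ε} to FOLLOW(B); if β nullable, add FOLLOW(A).
FOLLOW(A) = {$}


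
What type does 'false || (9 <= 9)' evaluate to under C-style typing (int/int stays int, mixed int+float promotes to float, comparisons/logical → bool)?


Operand types: bool || bool
Rule: logical operators take bool operands and yield bool
Result type: bool


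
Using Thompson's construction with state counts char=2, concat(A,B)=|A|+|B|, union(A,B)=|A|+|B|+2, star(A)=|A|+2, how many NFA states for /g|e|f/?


Syntax tree has 3 char leaf(s), 2 union(s), 0 star(s)
chars contribute 3×2 = 6; each union adds +2; each star adds +2
Total: 6 + 4 + 0 = 10 states


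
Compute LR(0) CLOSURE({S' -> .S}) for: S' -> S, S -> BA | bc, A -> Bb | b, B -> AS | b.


Start: S' -> .S
For each item with dot before a nonterminal B, add B -> .γ for every B-production
Closure: [S' -> .S, S -> .BA, S -> .bc, B -> .AS, B -> .b, A -> .Bb, A -> .b]


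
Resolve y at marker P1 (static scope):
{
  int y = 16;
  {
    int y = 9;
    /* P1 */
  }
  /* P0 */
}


y declared in the same block as P1
y = 9


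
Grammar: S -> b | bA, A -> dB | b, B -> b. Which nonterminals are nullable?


A nonterminal is nullable iff some alternative derives ε (directly, or every symbol in it is nullable)
Nullable: {}
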